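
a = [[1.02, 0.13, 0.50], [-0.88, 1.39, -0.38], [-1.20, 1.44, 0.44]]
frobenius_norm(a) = 2.80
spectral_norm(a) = 2.55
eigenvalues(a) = [(1.1+1.05j), (1.1-1.05j), (0.64+0j)]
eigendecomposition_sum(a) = [[0.41+0.34j, (-0.12-0.5j), 0.35-0.02j], [-0.51+0.30j, (0.57+0.07j), -0.12+0.37j], [-0.51+0.85j, (0.89-0.35j), (0.12+0.64j)]] + [[(0.41-0.34j), (-0.12+0.5j), (0.35+0.02j)], [-0.51-0.30j, (0.57-0.07j), -0.12-0.37j], [(-0.51-0.85j), 0.89+0.35j, 0.12-0.64j]] + [[(0.19-0j),(0.36+0j),-0.21+0.00j], [0.14-0.00j,0.26+0.00j,(-0.14+0j)], [(-0.18+0j),-0.34-0.00j,(0.19-0j)]]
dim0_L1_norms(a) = [3.1, 2.96, 1.32]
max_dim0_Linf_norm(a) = 1.44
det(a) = 1.49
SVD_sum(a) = [[0.38, -0.44, 0.01], [-1.07, 1.23, -0.02], [-1.23, 1.41, -0.03]] + [[0.58, 0.52, 0.59], [-0.01, -0.01, -0.01], [0.19, 0.17, 0.19]] + [[0.05, 0.04, -0.09], [0.2, 0.17, -0.35], [-0.16, -0.13, 0.28]]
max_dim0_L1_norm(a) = 3.1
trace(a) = 2.85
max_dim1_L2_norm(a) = 1.93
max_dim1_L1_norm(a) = 3.08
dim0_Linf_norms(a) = [1.2, 1.44, 0.5]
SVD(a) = [[-0.23, -0.95, -0.2], [0.64, 0.01, -0.77], [0.73, -0.31, 0.61]] @ diag([2.5464496272290096, 1.0275538067818988, 0.5701995003095494]) @ [[-0.66, 0.75, -0.01], [-0.6, -0.53, -0.6], [-0.46, -0.39, 0.8]]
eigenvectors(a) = [[0.06-0.42j,  (0.06+0.42j),  -0.65+0.00j], [0.41+0.22j,  0.41-0.22j,  -0.46+0.00j], [(0.78+0j),  (0.78-0j),  0.61+0.00j]]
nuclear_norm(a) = 4.14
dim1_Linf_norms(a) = [1.02, 1.39, 1.44]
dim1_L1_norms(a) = [1.65, 2.65, 3.08]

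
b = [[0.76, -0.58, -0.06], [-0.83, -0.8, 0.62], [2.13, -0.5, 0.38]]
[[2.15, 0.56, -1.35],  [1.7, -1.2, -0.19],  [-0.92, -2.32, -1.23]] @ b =[[-1.71, -1.02, -0.29], [1.88, 0.07, -0.92], [-1.39, 3.00, -1.85]]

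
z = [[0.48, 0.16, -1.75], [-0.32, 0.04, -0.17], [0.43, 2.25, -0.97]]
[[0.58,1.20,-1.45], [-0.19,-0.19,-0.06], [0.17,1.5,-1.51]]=z @ [[0.67, 0.87, -0.25], [-0.12, 0.32, -0.31], [-0.16, -0.42, 0.73]]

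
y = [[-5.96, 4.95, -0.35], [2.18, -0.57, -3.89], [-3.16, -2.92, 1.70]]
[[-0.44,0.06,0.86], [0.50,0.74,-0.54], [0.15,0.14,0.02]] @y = [[0.04, -4.72, 1.38],[0.34, 3.63, -3.97],[-0.65, 0.6, -0.56]]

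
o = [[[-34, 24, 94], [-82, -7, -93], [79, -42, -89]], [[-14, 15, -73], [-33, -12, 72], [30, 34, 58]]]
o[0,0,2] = 94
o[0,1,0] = -82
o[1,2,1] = 34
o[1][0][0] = -14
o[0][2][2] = -89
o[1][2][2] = 58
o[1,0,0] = -14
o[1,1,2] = 72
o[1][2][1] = 34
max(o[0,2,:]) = 79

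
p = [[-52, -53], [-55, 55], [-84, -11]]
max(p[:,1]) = 55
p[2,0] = -84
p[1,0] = -55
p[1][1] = 55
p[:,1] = [-53, 55, -11]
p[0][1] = -53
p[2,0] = -84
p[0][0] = -52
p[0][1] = -53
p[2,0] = -84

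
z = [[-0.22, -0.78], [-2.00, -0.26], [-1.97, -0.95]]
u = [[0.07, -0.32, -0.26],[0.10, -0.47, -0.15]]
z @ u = [[-0.09, 0.44, 0.17], [-0.17, 0.76, 0.56], [-0.23, 1.08, 0.65]]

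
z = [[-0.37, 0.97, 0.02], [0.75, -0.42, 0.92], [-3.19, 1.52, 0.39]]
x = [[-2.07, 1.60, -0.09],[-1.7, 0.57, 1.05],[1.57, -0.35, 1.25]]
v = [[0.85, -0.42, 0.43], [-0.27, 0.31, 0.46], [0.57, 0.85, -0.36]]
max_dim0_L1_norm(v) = 1.69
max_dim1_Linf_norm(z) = 3.19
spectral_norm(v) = 1.09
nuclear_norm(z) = 5.40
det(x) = 3.83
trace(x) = -0.25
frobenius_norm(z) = 3.91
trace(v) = 0.80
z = v @ x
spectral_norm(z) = 3.72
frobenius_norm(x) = 3.91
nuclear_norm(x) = 5.80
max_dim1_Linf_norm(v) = 0.85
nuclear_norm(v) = 2.73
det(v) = -0.67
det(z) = -2.56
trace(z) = -0.40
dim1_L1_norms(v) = [1.7, 1.04, 1.78]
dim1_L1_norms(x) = [3.76, 3.32, 3.17]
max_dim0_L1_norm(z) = 4.31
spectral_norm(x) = 3.49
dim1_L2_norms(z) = [1.04, 1.26, 3.56]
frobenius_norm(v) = 1.63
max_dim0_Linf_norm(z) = 3.19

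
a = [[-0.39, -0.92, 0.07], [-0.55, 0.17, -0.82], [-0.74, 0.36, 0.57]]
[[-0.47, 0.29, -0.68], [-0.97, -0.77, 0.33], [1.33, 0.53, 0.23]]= a@[[-0.27,-0.08,-0.09], [0.74,-0.21,0.76], [1.52,0.95,-0.19]]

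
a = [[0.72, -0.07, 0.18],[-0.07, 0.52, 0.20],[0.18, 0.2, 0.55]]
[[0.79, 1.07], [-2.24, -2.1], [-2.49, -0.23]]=a @ [[1.93, 0.86], [-2.41, -4.25], [-4.28, 0.84]]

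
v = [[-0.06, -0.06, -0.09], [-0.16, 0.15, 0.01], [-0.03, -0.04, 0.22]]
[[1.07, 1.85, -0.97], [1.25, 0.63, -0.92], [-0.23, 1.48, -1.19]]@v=[[-0.33, 0.25, -0.29],  [-0.15, 0.06, -0.31],  [-0.19, 0.28, -0.23]]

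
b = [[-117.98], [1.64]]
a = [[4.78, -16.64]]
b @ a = [[-563.94, 1963.19],  [7.84, -27.29]]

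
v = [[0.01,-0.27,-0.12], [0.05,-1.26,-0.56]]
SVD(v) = [[-0.21, -0.98], [-0.98, 0.21]] @ diag([1.4110632561412633, 0.0006979742232626015]) @ [[-0.04,0.91,0.41], [1.0,0.03,0.01]]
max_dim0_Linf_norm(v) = 1.26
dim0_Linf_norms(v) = [0.05, 1.26, 0.56]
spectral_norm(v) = 1.41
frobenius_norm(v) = 1.41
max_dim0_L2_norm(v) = 1.29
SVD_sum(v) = [[0.01, -0.27, -0.12],[0.05, -1.26, -0.56]] + [[-0.00,-0.00,-0.00], [0.00,0.00,0.0]]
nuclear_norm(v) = 1.41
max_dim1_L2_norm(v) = 1.38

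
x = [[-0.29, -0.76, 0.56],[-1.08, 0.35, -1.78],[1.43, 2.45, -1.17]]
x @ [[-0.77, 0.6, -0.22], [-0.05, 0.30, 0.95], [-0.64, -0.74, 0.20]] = [[-0.1, -0.82, -0.55], [1.95, 0.77, 0.21], [-0.47, 2.46, 1.78]]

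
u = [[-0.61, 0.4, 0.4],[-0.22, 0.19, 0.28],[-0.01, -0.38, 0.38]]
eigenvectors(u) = [[(-0.95+0j),-0.40+0.33j,(-0.4-0.33j)], [(-0.27+0j),-0.31+0.42j,-0.31-0.42j], [-0.14+0.00j,(-0.68+0j),-0.68-0.00j]]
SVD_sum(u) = [[-0.58, 0.39, 0.45], [-0.28, 0.18, 0.21], [-0.02, 0.02, 0.02]] + [[-0.00, 0.03, -0.03], [0.00, -0.03, 0.03], [0.02, -0.39, 0.37]] + [[-0.03, -0.02, -0.02], [0.05, 0.04, 0.04], [-0.01, -0.0, -0.00]]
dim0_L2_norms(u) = [0.65, 0.58, 0.62]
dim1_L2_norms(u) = [0.83, 0.4, 0.54]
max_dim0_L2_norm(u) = 0.65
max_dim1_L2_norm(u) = 0.83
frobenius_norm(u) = 1.07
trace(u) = -0.04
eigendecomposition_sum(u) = [[-0.59+0.00j, 0.45-0.00j, 0.13+0.00j], [-0.17+0.00j, (0.13-0j), (0.04+0j)], [(-0.09+0j), (0.07-0j), 0.02+0.00j]] + [[(-0.01-0.06j), -0.03+0.23j, 0.13-0.05j], [(-0.03-0.06j), (0.03+0.24j), 0.12-0.08j], [0.04-0.07j, (-0.22+0.22j), 0.18+0.06j]] + [[-0.01+0.06j, -0.03-0.23j, 0.13+0.05j], [(-0.03+0.06j), 0.03-0.24j, (0.12+0.08j)], [(0.04+0.07j), -0.22-0.22j, 0.18-0.06j]]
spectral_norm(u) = 0.92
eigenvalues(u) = [(-0.44+0j), (0.2+0.24j), (0.2-0.24j)]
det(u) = -0.04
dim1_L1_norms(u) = [1.41, 0.69, 0.77]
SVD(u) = [[-0.9, 0.08, 0.42], [-0.43, -0.08, -0.9], [-0.04, -0.99, 0.11]] @ diag([0.9193607618661995, 0.539784113360992, 0.08549210784563092]) @ [[0.70, -0.47, -0.54], [-0.04, 0.73, -0.68], [-0.71, -0.5, -0.49]]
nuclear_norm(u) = 1.54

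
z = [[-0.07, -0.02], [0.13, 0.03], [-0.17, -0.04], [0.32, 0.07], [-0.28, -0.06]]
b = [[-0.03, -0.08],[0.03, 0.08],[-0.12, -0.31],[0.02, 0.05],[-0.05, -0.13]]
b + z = [[-0.10, -0.10], [0.16, 0.11], [-0.29, -0.35], [0.34, 0.12], [-0.33, -0.19]]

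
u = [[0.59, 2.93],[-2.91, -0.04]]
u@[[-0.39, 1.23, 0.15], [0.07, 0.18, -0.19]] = [[-0.02, 1.25, -0.47], [1.13, -3.59, -0.43]]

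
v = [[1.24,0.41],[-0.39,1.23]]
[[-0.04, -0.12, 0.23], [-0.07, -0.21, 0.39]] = v@ [[-0.01, -0.04, 0.07], [-0.06, -0.18, 0.34]]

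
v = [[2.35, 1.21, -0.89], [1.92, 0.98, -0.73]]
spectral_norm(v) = 3.60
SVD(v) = [[-0.77, -0.63],[-0.63, 0.77]] @ diag([3.5997715954087366, 0.006667899852333422]) @ [[-0.84, -0.43, 0.32], [0.27, -0.86, -0.44]]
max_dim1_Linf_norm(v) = 2.35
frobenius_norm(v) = 3.60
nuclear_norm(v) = 3.61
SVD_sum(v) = [[2.35, 1.21, -0.89], [1.92, 0.98, -0.73]] + [[-0.0, 0.0, 0.00],[0.0, -0.00, -0.0]]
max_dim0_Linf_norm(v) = 2.35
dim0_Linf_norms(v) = [2.35, 1.21, 0.89]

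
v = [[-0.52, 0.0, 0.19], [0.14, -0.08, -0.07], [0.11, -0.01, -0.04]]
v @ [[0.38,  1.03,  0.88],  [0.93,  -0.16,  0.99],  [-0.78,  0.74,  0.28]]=[[-0.35, -0.4, -0.40], [0.03, 0.11, 0.02], [0.06, 0.09, 0.08]]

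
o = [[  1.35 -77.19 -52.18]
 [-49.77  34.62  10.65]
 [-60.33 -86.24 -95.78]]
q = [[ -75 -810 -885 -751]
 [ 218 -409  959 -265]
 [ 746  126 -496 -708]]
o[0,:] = [1.35, -77.19, -52.18]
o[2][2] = -95.78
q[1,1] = -409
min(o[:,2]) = -95.78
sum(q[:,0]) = 889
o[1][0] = -49.77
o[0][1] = -77.19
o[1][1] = 34.62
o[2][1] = -86.24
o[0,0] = 1.35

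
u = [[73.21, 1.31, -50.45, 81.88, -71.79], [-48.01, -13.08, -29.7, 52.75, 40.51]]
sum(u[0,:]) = 34.15999999999998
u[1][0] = -48.01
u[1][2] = -29.7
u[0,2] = -50.45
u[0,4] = -71.79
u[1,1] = -13.08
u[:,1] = [1.31, -13.08]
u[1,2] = -29.7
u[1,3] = 52.75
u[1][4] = 40.51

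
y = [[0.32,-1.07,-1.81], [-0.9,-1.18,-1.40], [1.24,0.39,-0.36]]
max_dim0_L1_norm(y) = 3.57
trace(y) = -1.22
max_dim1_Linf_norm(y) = 1.81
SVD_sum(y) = [[-0.33,-1.15,-1.62], [-0.32,-1.11,-1.56], [0.02,0.08,0.11]] + [[0.63,0.13,-0.22], [-0.56,-0.12,0.2], [1.24,0.26,-0.44]] + [[0.02, -0.05, 0.03], [-0.02, 0.05, -0.03], [-0.02, 0.05, -0.03]]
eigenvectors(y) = [[-0.46+0.00j,-0.32+0.31j,-0.32-0.31j], [0.75+0.00j,-0.67+0.00j,-0.67-0.00j], [-0.47+0.00j,0.43+0.40j,(0.43-0.4j)]]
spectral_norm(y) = 2.81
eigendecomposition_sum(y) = [[(0.13+0j), -0.13+0.00j, (-0.1+0j)],  [-0.22-0.00j, (0.21+0j), 0.17+0.00j],  [0.13+0.00j, -0.13+0.00j, -0.10+0.00j]] + [[(0.09+0.43j),  (-0.47+0.18j),  -0.85-0.14j], [-0.34+0.56j,  -0.69-0.30j,  -0.78-1.04j], [(0.55-0.15j),  (0.26+0.6j),  -0.13+1.13j]] + [[(0.09-0.43j), (-0.47-0.18j), -0.85+0.14j], [(-0.34-0.56j), (-0.69+0.3j), -0.78+1.04j], [0.55+0.15j, (0.26-0.6j), -0.13-1.13j]]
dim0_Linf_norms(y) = [1.24, 1.18, 1.81]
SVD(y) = [[0.72, -0.42, -0.56], [0.69, 0.37, 0.61], [-0.05, -0.83, 0.56]] @ diag([2.8052883002765303, 1.6196485691380913, 0.11043579501476418]) @ [[-0.16,-0.57,-0.8], [-0.92,-0.20,0.33], [-0.34,0.80,-0.50]]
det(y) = 0.50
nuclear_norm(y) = 4.54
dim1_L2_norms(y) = [2.13, 2.04, 1.35]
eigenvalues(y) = [(0.24+0j), (-0.73+1.26j), (-0.73-1.26j)]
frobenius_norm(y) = 3.24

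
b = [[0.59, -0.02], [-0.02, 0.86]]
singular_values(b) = [0.86, 0.59]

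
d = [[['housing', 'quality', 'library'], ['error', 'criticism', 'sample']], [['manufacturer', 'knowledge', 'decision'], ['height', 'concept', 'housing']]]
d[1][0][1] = 'knowledge'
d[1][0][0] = 'manufacturer'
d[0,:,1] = ['quality', 'criticism']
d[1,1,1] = 'concept'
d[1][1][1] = 'concept'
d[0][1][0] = 'error'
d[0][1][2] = 'sample'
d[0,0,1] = 'quality'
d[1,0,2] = 'decision'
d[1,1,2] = 'housing'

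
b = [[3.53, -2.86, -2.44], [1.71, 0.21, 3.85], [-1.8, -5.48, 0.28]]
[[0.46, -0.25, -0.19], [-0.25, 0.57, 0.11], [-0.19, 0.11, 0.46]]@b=[[1.54,-0.33,-2.14], [-0.11,0.23,2.84], [-1.31,-1.95,1.02]]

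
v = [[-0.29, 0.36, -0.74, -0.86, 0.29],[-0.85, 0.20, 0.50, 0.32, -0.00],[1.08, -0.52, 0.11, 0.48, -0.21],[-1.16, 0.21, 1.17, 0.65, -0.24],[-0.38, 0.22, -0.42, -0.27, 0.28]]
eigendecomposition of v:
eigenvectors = [[-0.25-0.08j, -0.25+0.08j, 0.21+0.00j, -0.25+0.00j, -0.04+0.00j], [0.52-0.09j, (0.52+0.09j), 0.33+0.00j, -0.13+0.00j, (-0.57+0j)], [-0.25+0.13j, -0.25-0.13j, -0.59+0.00j, (-0.49+0j), (0.39+0j)], [(0.74+0j), 0.74-0.00j, (0.7+0j), 0.18+0.00j, -0.34+0.00j], [(0.11-0.17j), (0.11+0.17j), -0.06+0.00j, -0.80+0.00j, 0.64+0.00j]]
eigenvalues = [(0.77+0.36j), (0.77-0.36j), (-0.58+0j), 0j, (-0+0j)]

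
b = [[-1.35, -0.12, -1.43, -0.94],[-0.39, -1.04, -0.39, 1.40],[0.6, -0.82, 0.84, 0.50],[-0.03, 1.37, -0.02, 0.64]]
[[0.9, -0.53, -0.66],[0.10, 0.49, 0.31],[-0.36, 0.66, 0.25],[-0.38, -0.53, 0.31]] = b @[[0.04, 0.21, 0.32], [-0.19, -0.44, 0.07], [-0.52, 0.13, -0.07], [-0.20, 0.12, 0.34]]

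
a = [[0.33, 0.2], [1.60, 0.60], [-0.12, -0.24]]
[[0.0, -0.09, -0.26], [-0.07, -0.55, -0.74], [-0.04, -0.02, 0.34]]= a @ [[-0.14,-0.47,0.08], [0.25,0.33,-1.45]]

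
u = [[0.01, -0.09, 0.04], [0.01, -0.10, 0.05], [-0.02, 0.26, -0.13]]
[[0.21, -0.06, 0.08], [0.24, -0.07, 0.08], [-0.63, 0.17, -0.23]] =u @ [[-1.06, -0.30, -1.98],[-1.88, 0.41, -1.85],[1.27, -0.43, -1.63]]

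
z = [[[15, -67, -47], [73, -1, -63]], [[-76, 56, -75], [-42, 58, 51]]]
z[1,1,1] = 58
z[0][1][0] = 73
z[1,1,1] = 58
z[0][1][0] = 73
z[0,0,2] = -47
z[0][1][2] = -63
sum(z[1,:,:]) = -28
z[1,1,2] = 51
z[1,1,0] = -42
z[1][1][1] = 58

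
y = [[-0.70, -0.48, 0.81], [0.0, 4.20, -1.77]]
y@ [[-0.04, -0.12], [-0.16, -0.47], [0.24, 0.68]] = [[0.3, 0.86], [-1.10, -3.18]]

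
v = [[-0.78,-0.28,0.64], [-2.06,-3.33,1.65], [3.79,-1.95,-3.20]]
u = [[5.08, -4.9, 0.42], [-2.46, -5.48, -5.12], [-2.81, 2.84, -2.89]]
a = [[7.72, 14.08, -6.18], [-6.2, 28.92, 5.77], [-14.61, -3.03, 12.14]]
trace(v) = -7.31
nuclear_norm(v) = 9.58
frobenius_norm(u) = 11.69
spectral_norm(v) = 5.71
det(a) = -9.07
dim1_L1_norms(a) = [27.98, 40.89, 29.78]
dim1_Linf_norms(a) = [14.08, 28.92, 14.61]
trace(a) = 48.78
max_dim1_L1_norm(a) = 40.89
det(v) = -0.08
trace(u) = -3.29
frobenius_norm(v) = 6.90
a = u @ v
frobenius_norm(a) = 39.68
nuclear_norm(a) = 55.32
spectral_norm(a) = 32.38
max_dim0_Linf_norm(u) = 5.48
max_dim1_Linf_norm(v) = 3.79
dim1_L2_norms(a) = [17.21, 30.13, 19.24]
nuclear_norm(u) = 17.98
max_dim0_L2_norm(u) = 7.88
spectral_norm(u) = 8.61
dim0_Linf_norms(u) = [5.08, 5.48, 5.12]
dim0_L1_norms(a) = [28.53, 46.03, 24.09]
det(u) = 109.26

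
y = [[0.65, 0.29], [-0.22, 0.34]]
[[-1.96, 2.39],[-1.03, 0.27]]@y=[[-1.8, 0.24], [-0.73, -0.21]]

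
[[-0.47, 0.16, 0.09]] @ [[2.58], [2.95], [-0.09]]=[[-0.75]]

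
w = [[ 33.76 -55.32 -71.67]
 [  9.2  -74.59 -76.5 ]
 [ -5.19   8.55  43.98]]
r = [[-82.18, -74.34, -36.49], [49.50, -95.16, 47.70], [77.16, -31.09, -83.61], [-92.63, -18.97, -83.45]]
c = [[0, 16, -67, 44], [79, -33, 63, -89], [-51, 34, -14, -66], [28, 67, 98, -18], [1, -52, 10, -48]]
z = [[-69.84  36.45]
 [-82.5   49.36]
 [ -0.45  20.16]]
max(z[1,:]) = 49.36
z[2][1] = 20.16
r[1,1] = -95.16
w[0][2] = -71.67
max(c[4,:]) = 10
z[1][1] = 49.36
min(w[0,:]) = -71.67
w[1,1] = -74.59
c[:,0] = [0, 79, -51, 28, 1]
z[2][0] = -0.45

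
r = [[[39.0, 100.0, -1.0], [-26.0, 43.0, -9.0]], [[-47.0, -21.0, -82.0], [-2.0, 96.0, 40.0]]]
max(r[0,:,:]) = 100.0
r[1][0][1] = -21.0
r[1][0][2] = -82.0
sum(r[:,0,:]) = -12.0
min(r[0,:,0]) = -26.0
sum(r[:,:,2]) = -52.0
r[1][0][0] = -47.0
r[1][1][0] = -2.0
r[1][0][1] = -21.0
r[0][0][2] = -1.0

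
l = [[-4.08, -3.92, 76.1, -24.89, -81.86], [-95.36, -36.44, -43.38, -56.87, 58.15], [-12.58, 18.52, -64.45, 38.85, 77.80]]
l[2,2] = -64.45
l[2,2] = -64.45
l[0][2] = 76.1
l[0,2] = 76.1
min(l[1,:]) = -95.36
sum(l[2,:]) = 58.13999999999999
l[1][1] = -36.44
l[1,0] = -95.36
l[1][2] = -43.38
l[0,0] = -4.08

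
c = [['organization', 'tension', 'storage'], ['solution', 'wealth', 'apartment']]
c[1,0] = 'solution'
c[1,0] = 'solution'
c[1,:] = ['solution', 'wealth', 'apartment']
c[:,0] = ['organization', 'solution']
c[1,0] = 'solution'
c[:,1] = ['tension', 'wealth']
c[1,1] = 'wealth'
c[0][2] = 'storage'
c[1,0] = 'solution'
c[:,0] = ['organization', 'solution']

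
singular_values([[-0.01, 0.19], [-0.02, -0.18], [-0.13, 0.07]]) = [0.27, 0.13]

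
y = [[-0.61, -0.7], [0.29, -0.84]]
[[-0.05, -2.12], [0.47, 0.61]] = y @ [[0.52, 3.08],[-0.38, 0.34]]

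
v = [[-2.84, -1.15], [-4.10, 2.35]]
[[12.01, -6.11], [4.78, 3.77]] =v@ [[-2.96, 0.88], [-3.13, 3.14]]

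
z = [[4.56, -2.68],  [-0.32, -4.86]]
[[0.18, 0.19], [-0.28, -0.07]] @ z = [[0.76, -1.41], [-1.25, 1.09]]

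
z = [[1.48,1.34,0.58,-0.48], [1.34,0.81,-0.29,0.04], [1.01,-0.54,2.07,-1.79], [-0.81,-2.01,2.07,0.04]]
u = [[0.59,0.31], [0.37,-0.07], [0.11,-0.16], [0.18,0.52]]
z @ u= [[1.35, 0.02], [1.07, 0.43], [0.30, -0.91], [-0.99, -0.42]]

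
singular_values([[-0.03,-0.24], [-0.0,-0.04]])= [0.25, 0.0]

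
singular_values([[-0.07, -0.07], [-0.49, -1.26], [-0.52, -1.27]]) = [1.93, 0.04]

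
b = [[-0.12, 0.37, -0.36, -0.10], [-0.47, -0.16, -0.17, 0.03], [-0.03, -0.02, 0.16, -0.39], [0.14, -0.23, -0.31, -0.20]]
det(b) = -0.052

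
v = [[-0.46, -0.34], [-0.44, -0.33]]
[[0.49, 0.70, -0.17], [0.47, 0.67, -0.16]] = v @ [[-1.06, -1.28, 0.17], [-0.01, -0.32, 0.26]]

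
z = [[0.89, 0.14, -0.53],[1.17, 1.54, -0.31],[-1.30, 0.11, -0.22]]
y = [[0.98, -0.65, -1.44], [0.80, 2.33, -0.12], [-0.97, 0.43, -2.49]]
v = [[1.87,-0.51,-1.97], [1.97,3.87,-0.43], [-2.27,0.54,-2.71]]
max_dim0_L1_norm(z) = 3.36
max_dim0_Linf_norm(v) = 3.87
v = z + y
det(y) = -10.76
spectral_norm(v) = 4.44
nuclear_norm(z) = 3.90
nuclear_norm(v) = 10.65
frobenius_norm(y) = 4.11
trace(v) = 3.03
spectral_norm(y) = 2.91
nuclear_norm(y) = 6.88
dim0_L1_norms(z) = [3.36, 1.79, 1.06]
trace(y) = 0.82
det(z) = -1.31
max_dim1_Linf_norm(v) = 3.87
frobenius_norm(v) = 6.28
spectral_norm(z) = 2.28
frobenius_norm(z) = 2.58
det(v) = -41.80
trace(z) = 2.21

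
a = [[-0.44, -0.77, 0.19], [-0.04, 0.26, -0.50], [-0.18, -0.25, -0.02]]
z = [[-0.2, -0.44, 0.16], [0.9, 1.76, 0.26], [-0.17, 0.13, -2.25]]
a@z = [[-0.64, -1.14, -0.7], [0.33, 0.41, 1.19], [-0.19, -0.36, -0.05]]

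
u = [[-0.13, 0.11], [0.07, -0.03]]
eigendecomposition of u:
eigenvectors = [[-0.91, -0.59], [0.42, -0.81]]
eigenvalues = [-0.18, 0.02]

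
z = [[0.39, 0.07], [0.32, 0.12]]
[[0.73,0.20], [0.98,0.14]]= z @ [[0.79, 0.58], [6.03, -0.41]]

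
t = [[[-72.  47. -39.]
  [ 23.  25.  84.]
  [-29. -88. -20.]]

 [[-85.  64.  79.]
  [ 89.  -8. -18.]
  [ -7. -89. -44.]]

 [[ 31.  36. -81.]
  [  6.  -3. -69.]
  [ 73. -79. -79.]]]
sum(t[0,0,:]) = -64.0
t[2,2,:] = [73.0, -79.0, -79.0]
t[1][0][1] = 64.0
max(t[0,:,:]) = 84.0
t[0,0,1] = 47.0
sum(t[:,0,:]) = -20.0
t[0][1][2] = 84.0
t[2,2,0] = 73.0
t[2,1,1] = -3.0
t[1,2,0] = -7.0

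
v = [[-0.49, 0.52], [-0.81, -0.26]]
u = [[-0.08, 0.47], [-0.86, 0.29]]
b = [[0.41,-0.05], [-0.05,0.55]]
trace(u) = 0.21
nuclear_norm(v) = 1.53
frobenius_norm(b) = 0.69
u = v + b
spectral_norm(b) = 0.57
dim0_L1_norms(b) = [0.46, 0.6]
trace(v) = -0.75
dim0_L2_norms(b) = [0.41, 0.55]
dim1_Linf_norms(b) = [0.41, 0.55]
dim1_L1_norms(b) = [0.46, 0.6]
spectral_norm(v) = 0.95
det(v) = 0.55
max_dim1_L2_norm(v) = 0.85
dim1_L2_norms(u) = [0.48, 0.91]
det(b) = 0.22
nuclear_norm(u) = 1.35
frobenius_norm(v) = 1.11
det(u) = 0.38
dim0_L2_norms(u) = [0.86, 0.55]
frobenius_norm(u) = 1.03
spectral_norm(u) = 0.94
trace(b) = 0.96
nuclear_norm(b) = 0.96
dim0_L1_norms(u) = [0.94, 0.76]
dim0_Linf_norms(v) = [0.81, 0.52]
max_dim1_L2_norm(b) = 0.55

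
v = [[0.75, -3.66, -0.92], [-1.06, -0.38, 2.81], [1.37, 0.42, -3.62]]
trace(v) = -3.25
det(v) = 0.03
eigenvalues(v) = [-4.46, 1.22, -0.01]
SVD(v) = [[-0.31, -0.95, -0.01], [0.58, -0.2, 0.79], [-0.75, 0.24, 0.62]] @ diag([5.04361795536412, 3.6997587871345194, 0.0016844434029182102]) @ [[-0.37, 0.12, 0.92], [-0.05, 0.99, -0.15], [-0.93, -0.10, -0.36]]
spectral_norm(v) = 5.04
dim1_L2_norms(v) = [3.85, 3.03, 3.89]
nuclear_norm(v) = 8.75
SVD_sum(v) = [[0.58,-0.18,-1.43],  [-1.09,0.34,2.70],  [1.41,-0.45,-3.49]] + [[0.17, -3.48, 0.51],  [0.04, -0.72, 0.11],  [-0.04, 0.87, -0.13]] + [[0.00, 0.0, 0.0], [-0.0, -0.0, -0.0], [-0.0, -0.0, -0.0]]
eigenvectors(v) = [[0.28, 0.95, 0.93],[0.59, -0.19, 0.10],[-0.75, 0.25, 0.36]]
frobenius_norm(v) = 6.26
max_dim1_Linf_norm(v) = 3.66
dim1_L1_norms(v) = [5.33, 4.25, 5.41]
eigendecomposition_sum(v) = [[-0.40, -0.48, 1.15], [-0.84, -1.00, 2.41], [1.06, 1.27, -3.07]] + [[1.15, -3.17, -2.06], [-0.22, 0.62, 0.40], [0.31, -0.84, -0.55]] + [[0.0, -0.01, -0.01], [0.00, -0.0, -0.00], [0.00, -0.01, -0.00]]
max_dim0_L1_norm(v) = 7.35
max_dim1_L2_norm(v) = 3.89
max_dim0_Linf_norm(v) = 3.66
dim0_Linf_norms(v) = [1.37, 3.66, 3.62]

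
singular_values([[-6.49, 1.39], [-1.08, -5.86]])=[6.65, 5.95]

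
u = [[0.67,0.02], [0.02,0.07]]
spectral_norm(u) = 0.67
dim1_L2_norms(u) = [0.67, 0.07]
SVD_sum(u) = [[0.67, 0.02], [0.02, 0.0]] + [[0.0,-0.0], [-0.0,0.07]]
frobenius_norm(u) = 0.67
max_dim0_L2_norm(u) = 0.67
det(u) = 0.05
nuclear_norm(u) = 0.74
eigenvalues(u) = [0.67, 0.07]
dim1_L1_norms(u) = [0.69, 0.09]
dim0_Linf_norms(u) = [0.67, 0.07]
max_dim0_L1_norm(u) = 0.69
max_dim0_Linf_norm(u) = 0.67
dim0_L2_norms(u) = [0.67, 0.07]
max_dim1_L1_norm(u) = 0.69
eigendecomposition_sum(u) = [[0.67, 0.02], [0.02, 0.00]] + [[0.00, -0.00], [-0.0, 0.07]]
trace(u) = 0.74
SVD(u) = [[-1.0, -0.03],[-0.03, 1.00]] @ diag([0.6706659275674581, 0.06933407243254185]) @ [[-1.00, -0.03], [-0.03, 1.00]]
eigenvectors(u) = [[1.00, -0.03], [0.03, 1.00]]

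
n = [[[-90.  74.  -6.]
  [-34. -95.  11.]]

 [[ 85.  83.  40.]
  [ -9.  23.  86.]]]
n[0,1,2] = 11.0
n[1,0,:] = [85.0, 83.0, 40.0]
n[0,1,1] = -95.0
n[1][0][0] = 85.0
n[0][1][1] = -95.0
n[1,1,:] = [-9.0, 23.0, 86.0]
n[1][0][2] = 40.0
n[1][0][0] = 85.0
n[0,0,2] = -6.0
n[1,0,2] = 40.0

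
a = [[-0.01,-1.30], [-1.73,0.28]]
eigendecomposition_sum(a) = [[-0.75, -0.59],  [-0.79, -0.62]] + [[0.74, -0.71], [-0.94, 0.90]]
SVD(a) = [[0.23, -0.97], [-0.97, -0.23]] @ diag([1.7757931710181645, 1.2680530800267205]) @ [[0.95, -0.32],[0.32, 0.95]]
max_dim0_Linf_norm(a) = 1.73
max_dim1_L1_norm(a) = 2.01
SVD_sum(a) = [[0.39, -0.13],[-1.64, 0.56]] + [[-0.4, -1.17], [-0.09, -0.28]]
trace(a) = 0.27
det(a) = -2.25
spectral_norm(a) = 1.78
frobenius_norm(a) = 2.18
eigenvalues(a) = [-1.37, 1.64]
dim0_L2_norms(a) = [1.73, 1.33]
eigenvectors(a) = [[-0.69, 0.62], [-0.72, -0.79]]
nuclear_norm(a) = 3.04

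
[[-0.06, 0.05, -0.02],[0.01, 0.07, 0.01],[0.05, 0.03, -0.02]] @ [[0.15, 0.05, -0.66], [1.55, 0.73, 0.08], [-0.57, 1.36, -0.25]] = [[0.08,  0.01,  0.05], [0.1,  0.07,  -0.0], [0.07,  -0.0,  -0.03]]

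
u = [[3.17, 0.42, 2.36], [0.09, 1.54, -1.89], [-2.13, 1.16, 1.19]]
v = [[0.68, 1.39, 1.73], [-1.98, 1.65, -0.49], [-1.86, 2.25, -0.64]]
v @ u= [[-1.4, 4.43, 1.04],[-5.08, 1.14, -8.37],[-4.33, 1.94, -9.4]]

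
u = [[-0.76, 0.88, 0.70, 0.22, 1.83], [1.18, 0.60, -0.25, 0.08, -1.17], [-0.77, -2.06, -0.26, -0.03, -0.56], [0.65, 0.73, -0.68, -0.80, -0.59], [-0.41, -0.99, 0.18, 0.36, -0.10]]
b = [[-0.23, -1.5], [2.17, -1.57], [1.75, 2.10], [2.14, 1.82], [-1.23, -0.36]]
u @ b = [[1.53, 0.97], [2.2, -2.67], [-4.12, 3.99], [-0.74, -4.79], [-0.85, 3.24]]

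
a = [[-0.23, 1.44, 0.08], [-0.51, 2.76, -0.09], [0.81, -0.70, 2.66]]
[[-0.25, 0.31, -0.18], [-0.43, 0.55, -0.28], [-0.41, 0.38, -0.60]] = a@[[-0.22, 0.42, -0.06], [-0.20, 0.28, -0.12], [-0.14, 0.09, -0.24]]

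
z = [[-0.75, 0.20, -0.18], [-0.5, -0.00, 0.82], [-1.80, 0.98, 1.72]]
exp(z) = [[0.63, 0.04, -0.30], [-1.76, 1.76, 2.63], [-4.84, 2.73, 7.47]]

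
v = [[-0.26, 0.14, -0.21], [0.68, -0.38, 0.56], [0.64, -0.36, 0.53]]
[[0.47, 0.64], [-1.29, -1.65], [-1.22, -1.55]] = v@[[0.25, -3.69],[2.83, 0.14],[-0.68, 1.63]]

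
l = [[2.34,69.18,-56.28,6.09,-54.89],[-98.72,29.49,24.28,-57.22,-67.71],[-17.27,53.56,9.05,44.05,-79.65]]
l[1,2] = 24.28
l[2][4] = -79.65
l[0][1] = 69.18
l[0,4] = -54.89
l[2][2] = 9.05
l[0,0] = 2.34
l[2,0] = -17.27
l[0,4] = -54.89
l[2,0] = -17.27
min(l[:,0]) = -98.72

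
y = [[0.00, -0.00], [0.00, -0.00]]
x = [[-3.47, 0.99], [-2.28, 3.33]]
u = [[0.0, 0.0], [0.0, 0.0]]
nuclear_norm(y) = 0.00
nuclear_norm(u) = 0.00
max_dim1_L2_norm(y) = 0.0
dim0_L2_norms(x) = [4.15, 3.47]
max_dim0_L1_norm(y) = 0.0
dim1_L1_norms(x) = [4.46, 5.61]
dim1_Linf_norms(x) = [3.47, 3.33]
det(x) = -9.30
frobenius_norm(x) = 5.41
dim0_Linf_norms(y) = [0.0, 0.0]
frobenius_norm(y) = 0.00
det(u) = 0.00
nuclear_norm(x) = 6.92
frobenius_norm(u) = 0.00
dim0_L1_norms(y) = [0.0, 0.0]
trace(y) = 0.00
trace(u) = 0.00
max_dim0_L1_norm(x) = 5.75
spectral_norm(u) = 0.00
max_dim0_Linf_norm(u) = 0.0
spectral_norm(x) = 5.10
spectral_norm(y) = 0.00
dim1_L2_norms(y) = [0.0, 0.0]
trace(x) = -0.14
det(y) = 0.00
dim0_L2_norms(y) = [0.0, 0.0]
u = x @ y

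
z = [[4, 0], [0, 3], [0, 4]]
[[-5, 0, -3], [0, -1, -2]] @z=[[-20, -12], [0, -11]]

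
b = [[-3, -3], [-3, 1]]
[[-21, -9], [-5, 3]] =b@ [[3, 0], [4, 3]]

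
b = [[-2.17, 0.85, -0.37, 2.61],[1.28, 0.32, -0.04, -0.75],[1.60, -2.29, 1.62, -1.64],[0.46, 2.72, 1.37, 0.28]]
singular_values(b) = [4.99, 3.12, 1.6, 0.41]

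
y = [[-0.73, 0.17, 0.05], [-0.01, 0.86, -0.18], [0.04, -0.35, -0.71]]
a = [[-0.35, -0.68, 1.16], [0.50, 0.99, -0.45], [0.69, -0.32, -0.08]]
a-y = [[0.38, -0.85, 1.11], [0.51, 0.13, -0.27], [0.65, 0.03, 0.63]]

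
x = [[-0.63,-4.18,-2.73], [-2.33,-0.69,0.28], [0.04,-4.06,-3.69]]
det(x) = 7.67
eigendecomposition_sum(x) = [[-1.63, -3.33, -2.13], [-0.71, -1.46, -0.93], [-1.72, -3.51, -2.25]] + [[0.98, -0.85, -0.58],  [-1.0, 0.87, 0.59],  [0.81, -0.70, -0.47]] + [[0.02,0.0,-0.02], [-0.62,-0.1,0.63], [0.95,0.15,-0.97]]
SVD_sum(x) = [[-0.38, -3.95, -3.06],[-0.04, -0.44, -0.34],[-0.42, -4.3, -3.33]] + [[-0.34, -0.05, 0.11], [-2.25, -0.32, 0.7], [0.54, 0.08, -0.17]] + [[0.09, -0.18, 0.22],  [-0.03, 0.07, -0.08],  [-0.08, 0.16, -0.20]]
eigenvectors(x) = [[-0.66, -0.61, 0.02], [-0.29, 0.62, -0.55], [-0.69, -0.50, 0.84]]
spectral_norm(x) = 7.42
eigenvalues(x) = [-5.34, 1.37, -1.05]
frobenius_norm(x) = 7.84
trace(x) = -5.01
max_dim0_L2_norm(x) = 5.87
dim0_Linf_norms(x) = [2.33, 4.18, 3.69]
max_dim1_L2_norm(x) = 5.49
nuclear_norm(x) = 10.32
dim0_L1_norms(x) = [3.0, 8.93, 6.7]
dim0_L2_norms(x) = [2.41, 5.87, 4.6]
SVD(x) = [[-0.67,  -0.15,  -0.72],[-0.07,  -0.96,  0.26],[-0.73,  0.23,  0.64]] @ diag([7.423552398184231, 2.4745515327340657, 0.4175697585513381]) @ [[0.08, 0.79, 0.61], [0.95, 0.13, -0.29], [-0.31, 0.60, -0.74]]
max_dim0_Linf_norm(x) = 4.18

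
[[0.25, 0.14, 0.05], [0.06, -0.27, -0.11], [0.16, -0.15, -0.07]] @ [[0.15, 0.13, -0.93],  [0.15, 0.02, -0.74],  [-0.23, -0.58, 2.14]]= [[0.05,0.01,-0.23], [-0.01,0.07,-0.09], [0.02,0.06,-0.19]]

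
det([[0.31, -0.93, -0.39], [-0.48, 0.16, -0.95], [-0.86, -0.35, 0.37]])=-1.129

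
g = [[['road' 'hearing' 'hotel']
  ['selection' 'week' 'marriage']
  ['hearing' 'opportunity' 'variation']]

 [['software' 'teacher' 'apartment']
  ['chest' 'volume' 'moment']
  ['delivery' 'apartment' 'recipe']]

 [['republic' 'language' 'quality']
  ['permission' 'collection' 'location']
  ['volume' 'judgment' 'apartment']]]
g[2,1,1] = 'collection'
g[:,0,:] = [['road', 'hearing', 'hotel'], ['software', 'teacher', 'apartment'], ['republic', 'language', 'quality']]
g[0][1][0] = 'selection'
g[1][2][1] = 'apartment'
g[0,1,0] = 'selection'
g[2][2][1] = 'judgment'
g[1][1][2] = 'moment'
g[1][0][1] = 'teacher'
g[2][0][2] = 'quality'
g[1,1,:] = ['chest', 'volume', 'moment']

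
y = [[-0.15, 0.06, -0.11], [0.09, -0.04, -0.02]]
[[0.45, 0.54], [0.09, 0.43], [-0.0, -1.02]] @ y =[[-0.02, 0.01, -0.06],[0.03, -0.01, -0.02],[-0.09, 0.04, 0.02]]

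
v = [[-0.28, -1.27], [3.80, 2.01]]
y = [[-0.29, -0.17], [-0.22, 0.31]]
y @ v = [[-0.56, 0.03], [1.24, 0.9]]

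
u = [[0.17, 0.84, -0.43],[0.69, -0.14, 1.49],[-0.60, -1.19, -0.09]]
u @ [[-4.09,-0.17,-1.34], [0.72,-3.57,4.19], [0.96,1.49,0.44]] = [[-0.5, -3.67, 3.1], [-1.49, 2.60, -0.86], [1.51, 4.22, -4.22]]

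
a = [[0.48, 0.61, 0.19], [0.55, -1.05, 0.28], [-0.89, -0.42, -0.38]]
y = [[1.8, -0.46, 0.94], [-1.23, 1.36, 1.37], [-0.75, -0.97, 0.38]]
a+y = [[2.28, 0.15, 1.13], [-0.68, 0.31, 1.65], [-1.64, -1.39, 0.0]]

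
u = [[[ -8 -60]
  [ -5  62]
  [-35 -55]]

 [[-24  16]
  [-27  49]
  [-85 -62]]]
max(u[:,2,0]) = -35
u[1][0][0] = -24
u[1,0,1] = 16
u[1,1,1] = 49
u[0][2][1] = -55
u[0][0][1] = -60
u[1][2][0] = -85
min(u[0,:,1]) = -60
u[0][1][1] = 62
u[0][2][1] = -55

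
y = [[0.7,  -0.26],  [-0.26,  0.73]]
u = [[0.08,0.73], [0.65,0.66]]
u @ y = [[-0.13, 0.51], [0.28, 0.31]]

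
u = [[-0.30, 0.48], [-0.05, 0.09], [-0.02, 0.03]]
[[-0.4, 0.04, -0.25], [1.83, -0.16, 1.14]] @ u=[[0.12, -0.2], [-0.56, 0.9]]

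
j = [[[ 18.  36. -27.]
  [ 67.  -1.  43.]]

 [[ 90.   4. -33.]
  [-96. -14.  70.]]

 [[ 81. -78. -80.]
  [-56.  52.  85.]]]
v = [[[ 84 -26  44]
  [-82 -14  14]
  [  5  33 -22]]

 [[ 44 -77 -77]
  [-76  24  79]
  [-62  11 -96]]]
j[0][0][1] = 36.0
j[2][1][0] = -56.0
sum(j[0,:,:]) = 136.0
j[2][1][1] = 52.0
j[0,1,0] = 67.0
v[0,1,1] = -14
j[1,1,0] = -96.0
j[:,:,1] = [[36.0, -1.0], [4.0, -14.0], [-78.0, 52.0]]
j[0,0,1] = 36.0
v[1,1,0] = -76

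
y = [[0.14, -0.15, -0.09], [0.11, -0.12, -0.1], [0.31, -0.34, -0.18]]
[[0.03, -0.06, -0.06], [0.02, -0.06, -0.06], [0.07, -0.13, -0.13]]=y@[[0.10, 0.16, 0.13],[-0.17, 0.26, 0.29],[0.12, 0.48, 0.42]]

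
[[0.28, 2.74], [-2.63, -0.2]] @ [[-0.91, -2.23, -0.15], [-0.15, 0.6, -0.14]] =[[-0.67, 1.02, -0.43], [2.42, 5.74, 0.42]]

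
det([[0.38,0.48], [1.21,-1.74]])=-1.242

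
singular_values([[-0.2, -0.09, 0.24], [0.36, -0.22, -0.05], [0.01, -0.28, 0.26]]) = [0.47, 0.46, 0.0]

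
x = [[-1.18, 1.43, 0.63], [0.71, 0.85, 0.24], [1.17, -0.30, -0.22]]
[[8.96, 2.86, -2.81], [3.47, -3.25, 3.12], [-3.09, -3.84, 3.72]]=x @ [[-1.15, -3.82, 3.07],[4.56, 0.28, 2.07],[1.72, -3.25, -3.41]]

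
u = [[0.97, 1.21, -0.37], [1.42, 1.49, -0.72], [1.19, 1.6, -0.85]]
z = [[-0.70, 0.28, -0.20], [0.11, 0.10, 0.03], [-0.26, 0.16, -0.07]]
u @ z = [[-0.45, 0.33, -0.13], [-0.64, 0.43, -0.19], [-0.44, 0.36, -0.13]]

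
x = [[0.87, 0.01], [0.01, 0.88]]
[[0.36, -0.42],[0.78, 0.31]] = x @ [[0.4, -0.49], [0.88, 0.36]]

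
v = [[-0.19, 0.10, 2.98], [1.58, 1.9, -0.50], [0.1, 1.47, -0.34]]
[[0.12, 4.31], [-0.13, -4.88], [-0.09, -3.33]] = v @ [[-0.01, -0.33], [-0.05, -1.90], [0.04, 1.49]]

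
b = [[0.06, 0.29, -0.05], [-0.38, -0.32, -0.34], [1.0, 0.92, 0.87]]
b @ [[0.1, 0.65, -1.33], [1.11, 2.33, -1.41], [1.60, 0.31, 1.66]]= [[0.25, 0.70, -0.57], [-0.94, -1.10, 0.39], [2.51, 3.06, -1.18]]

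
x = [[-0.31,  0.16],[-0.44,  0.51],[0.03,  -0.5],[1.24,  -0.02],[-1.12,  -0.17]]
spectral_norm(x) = 1.76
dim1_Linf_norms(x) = [0.31, 0.51, 0.5, 1.24, 1.12]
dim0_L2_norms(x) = [1.76, 0.75]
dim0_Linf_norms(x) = [1.24, 0.51]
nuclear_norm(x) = 2.51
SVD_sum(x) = [[-0.32, 0.02], [-0.46, 0.02], [0.05, -0.00], [1.24, -0.06], [-1.11, 0.05]] + [[0.01, 0.14], [0.02, 0.49], [-0.02, -0.5], [0.00, 0.04], [-0.01, -0.22]]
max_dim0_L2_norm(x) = 1.76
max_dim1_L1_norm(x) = 1.29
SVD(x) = [[-0.18, -0.19], [-0.26, -0.65], [0.03, 0.67], [0.71, -0.05], [-0.63, 0.3]] @ diag([1.757450989700906, 0.7476403004114378]) @ [[1.00,-0.05],[-0.05,-1.0]]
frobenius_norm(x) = 1.91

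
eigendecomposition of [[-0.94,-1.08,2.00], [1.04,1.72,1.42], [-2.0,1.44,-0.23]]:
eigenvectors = [[-0.71+0.00j, -0.71-0.00j, -0.00+0.00j], [-0.00+0.33j, (-0-0.33j), (0.88+0j)], [(0.01-0.63j), 0.01+0.63j, 0.47+0.00j]]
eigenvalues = [(-0.96+2.26j), (-0.96-2.26j), (2.48+0j)]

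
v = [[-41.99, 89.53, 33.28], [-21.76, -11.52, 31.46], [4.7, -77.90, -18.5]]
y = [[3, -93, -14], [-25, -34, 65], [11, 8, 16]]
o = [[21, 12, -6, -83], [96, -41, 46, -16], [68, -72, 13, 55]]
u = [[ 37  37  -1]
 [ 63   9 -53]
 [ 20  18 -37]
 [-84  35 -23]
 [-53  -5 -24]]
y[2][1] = 8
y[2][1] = 8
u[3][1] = 35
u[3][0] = -84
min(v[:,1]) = -77.9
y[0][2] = -14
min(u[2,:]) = -37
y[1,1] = -34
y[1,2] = 65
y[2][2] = 16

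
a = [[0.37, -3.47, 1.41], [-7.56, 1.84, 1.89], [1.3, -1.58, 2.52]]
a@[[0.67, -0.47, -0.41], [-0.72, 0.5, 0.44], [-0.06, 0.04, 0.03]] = [[2.66, -1.85, -1.64], [-6.5, 4.55, 3.97], [1.86, -1.3, -1.15]]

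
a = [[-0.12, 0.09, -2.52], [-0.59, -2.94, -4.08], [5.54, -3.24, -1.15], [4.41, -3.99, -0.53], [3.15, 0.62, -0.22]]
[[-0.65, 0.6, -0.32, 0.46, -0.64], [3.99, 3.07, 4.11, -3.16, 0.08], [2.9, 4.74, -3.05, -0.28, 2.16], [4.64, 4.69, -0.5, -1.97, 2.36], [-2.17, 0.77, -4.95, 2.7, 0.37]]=a@ [[-0.36,0.37,-1.30,0.61,0.21], [-1.59,-0.73,-1.33,1.19,-0.39], [0.22,-0.28,0.14,-0.17,0.23]]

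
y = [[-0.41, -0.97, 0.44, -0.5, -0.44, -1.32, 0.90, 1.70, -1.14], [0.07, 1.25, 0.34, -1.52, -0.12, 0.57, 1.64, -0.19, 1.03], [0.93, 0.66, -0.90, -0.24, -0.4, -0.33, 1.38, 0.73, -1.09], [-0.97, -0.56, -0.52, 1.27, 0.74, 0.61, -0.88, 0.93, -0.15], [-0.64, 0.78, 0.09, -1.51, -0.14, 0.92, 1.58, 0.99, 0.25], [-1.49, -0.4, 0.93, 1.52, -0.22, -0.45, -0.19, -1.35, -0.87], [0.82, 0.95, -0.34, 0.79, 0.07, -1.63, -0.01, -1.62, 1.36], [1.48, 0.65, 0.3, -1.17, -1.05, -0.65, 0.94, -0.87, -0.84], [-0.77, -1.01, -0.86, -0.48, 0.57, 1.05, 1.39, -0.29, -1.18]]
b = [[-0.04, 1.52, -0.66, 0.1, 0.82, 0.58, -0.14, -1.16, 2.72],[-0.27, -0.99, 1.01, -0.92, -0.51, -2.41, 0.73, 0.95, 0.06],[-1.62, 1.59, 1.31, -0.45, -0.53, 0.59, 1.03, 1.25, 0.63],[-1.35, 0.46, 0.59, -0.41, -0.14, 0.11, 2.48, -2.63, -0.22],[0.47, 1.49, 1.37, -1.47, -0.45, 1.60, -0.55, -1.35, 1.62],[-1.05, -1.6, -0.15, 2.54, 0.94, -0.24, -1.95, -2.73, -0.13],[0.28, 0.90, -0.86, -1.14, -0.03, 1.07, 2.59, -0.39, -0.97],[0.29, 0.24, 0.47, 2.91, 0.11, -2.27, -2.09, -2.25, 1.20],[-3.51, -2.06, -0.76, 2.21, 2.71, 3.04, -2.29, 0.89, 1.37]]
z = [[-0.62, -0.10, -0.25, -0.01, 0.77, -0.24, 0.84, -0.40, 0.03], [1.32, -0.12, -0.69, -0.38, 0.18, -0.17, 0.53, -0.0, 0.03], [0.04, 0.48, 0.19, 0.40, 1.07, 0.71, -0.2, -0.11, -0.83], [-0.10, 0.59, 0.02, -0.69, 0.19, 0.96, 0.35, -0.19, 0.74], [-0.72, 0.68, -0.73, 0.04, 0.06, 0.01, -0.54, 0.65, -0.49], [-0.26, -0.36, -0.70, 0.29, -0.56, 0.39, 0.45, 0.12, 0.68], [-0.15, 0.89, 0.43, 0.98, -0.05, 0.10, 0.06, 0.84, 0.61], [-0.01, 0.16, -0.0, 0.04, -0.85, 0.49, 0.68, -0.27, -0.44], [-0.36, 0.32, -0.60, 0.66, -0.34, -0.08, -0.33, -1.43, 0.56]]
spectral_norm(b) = 8.20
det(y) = 9.06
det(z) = 28.78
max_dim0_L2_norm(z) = 1.86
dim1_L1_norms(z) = [3.26, 3.42, 4.03, 3.83, 3.92, 3.81, 4.11, 2.94, 4.68]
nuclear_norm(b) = 31.52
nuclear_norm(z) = 13.73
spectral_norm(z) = 2.22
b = z @ y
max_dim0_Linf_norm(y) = 1.7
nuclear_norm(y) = 20.49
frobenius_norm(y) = 8.33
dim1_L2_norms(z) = [1.4, 1.65, 1.68, 1.58, 1.57, 1.38, 1.75, 1.31, 1.9]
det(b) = 274.19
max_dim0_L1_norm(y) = 9.0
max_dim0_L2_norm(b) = 5.31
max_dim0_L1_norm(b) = 13.85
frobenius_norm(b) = 13.00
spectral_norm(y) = 4.92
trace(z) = -0.44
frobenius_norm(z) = 4.77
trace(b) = 0.89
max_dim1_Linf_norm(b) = 3.51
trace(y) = -1.44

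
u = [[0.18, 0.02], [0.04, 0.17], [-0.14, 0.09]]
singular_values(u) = [0.23, 0.19]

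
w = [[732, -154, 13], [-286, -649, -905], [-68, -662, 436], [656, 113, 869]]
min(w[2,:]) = -662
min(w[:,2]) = -905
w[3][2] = 869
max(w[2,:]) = 436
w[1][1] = -649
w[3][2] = 869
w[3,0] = 656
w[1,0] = -286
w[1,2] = -905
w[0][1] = -154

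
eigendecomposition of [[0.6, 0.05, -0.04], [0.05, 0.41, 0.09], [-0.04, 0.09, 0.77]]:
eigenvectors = [[-0.25,  0.96,  -0.15], [0.94,  0.28,  0.21], [-0.24,  0.08,  0.97]]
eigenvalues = [0.37, 0.61, 0.8]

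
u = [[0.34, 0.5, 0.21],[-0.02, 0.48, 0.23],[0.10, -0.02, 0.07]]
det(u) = 0.015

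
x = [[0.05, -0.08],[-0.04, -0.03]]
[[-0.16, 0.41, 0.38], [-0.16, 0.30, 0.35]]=x@[[1.71, -2.47, -3.61],[3.03, -6.7, -6.95]]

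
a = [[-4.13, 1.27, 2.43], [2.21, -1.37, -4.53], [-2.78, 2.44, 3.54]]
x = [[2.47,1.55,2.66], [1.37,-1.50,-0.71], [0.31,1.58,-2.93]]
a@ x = [[-7.71, -4.47, -19.01], [2.18, -1.68, 20.12], [-2.43, -2.38, -19.5]]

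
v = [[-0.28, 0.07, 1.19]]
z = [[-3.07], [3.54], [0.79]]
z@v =[[0.86, -0.21, -3.65],[-0.99, 0.25, 4.21],[-0.22, 0.06, 0.94]]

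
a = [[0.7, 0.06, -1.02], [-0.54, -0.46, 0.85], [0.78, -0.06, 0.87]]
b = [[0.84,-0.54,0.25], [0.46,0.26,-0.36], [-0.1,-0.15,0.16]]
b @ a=[[1.07, 0.28, -1.1], [-0.10, -0.07, -0.56], [0.14, 0.05, 0.11]]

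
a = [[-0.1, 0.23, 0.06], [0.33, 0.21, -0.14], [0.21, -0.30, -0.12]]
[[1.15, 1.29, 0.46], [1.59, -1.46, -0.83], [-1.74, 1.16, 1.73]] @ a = [[0.41, 0.40, -0.17], [-0.82, 0.31, 0.40], [0.92, -0.68, -0.47]]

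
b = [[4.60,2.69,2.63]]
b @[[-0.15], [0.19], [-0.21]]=[[-0.73]]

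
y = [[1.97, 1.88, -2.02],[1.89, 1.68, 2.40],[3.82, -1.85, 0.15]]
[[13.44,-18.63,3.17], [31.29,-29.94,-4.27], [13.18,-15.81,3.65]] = y @ [[5.99, -6.87, 0.63], [5.6, -5.88, -0.81], [4.4, -2.95, -1.71]]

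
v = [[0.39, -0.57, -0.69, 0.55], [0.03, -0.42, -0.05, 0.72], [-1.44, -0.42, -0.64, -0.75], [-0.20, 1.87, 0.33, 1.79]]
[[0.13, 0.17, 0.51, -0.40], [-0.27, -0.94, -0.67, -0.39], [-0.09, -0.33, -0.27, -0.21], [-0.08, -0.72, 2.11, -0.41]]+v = [[0.52, -0.40, -0.18, 0.15], [-0.24, -1.36, -0.72, 0.33], [-1.53, -0.75, -0.91, -0.96], [-0.28, 1.15, 2.44, 1.38]]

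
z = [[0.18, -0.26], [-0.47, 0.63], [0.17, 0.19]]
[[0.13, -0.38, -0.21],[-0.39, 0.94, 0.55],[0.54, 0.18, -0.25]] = z@ [[2.11,-0.32,-1.34], [0.95,1.25,-0.13]]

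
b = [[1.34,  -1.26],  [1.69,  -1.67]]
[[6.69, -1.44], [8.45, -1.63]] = b@[[4.90, -3.21], [-0.1, -2.27]]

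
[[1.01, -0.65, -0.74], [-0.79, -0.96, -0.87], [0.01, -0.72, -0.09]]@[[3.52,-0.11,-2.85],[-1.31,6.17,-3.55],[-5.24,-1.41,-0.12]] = [[8.28, -3.08, -0.48], [3.04, -4.61, 5.76], [1.45, -4.32, 2.54]]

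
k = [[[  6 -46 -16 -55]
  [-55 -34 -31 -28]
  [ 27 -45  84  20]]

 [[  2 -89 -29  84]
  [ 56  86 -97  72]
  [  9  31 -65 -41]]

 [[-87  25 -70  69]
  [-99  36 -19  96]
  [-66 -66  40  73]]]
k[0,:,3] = [-55, -28, 20]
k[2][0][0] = -87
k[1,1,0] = 56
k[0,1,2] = -31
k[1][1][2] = -97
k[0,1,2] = -31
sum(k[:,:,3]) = 290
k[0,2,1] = -45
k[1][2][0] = 9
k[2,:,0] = [-87, -99, -66]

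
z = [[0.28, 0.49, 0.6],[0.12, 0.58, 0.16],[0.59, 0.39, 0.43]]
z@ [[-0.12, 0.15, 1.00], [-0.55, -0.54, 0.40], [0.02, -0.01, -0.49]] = [[-0.29,-0.23,0.18], [-0.33,-0.30,0.27], [-0.28,-0.13,0.54]]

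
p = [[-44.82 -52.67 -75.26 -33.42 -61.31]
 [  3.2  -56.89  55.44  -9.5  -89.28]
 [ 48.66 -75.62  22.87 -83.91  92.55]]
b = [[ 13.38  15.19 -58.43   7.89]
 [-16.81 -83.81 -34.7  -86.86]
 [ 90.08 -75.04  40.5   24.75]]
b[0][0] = 13.38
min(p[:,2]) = -75.26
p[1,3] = -9.5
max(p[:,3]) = -9.5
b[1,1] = -83.81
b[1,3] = -86.86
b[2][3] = 24.75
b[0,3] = 7.89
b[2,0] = 90.08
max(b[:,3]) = 24.75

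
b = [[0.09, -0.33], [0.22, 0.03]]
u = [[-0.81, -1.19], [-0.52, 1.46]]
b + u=[[-0.72, -1.52], [-0.3, 1.49]]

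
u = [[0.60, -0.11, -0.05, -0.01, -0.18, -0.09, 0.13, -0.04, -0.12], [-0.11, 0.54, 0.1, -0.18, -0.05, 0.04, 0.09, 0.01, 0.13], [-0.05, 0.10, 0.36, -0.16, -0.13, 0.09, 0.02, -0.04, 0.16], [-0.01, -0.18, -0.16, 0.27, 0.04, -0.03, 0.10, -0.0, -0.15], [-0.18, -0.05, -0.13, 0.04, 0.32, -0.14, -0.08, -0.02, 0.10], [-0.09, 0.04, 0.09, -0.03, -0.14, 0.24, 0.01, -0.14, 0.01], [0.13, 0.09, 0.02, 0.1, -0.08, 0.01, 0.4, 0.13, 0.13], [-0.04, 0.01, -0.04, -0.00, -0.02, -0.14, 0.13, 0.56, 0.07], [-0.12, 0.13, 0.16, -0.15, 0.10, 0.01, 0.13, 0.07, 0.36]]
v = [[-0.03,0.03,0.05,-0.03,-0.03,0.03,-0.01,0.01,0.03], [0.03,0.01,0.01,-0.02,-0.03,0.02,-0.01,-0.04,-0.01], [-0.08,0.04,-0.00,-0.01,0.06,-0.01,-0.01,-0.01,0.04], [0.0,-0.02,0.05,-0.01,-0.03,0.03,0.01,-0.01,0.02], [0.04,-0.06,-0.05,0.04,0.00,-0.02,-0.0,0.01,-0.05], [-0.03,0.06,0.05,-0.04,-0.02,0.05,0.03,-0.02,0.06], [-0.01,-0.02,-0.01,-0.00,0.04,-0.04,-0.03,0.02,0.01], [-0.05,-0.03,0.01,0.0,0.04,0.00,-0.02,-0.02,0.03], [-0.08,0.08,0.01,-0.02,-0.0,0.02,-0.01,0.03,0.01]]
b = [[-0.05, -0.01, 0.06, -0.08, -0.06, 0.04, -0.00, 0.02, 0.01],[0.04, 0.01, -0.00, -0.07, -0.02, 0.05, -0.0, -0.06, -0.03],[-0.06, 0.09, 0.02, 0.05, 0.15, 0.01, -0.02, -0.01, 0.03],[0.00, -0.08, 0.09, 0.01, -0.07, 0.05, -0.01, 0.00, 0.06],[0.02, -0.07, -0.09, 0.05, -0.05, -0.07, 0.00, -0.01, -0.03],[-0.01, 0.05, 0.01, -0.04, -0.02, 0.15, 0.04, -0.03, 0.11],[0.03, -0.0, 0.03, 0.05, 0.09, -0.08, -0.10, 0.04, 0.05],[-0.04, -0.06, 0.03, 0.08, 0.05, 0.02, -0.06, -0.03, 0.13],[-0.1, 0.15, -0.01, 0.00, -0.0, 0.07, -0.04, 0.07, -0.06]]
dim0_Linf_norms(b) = [0.1, 0.15, 0.09, 0.08, 0.15, 0.15, 0.1, 0.07, 0.13]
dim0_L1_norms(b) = [0.35, 0.52, 0.34, 0.43, 0.51, 0.54, 0.27, 0.27, 0.51]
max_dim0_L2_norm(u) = 0.67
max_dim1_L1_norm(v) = 0.36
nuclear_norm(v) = 0.62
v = b @ u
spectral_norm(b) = 0.29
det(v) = -0.00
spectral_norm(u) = 0.92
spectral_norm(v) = 0.22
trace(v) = -0.02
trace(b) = -0.10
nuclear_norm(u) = 3.65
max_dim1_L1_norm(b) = 0.5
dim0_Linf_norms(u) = [0.6, 0.54, 0.36, 0.27, 0.32, 0.24, 0.4, 0.56, 0.36]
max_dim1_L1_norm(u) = 1.33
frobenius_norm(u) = 1.53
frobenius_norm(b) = 0.53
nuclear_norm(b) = 1.30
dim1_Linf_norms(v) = [0.05, 0.04, 0.08, 0.05, 0.06, 0.06, 0.04, 0.05, 0.08]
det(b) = 0.00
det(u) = 0.00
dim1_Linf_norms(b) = [0.08, 0.07, 0.15, 0.09, 0.09, 0.15, 0.1, 0.13, 0.15]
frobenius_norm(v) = 0.30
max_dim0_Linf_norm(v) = 0.08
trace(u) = 3.65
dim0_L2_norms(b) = [0.14, 0.22, 0.15, 0.16, 0.21, 0.21, 0.13, 0.11, 0.2]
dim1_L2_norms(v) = [0.09, 0.07, 0.12, 0.07, 0.11, 0.13, 0.07, 0.08, 0.12]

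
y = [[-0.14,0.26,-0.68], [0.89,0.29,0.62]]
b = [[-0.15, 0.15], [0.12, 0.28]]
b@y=[[0.15, 0.0, 0.2], [0.23, 0.11, 0.09]]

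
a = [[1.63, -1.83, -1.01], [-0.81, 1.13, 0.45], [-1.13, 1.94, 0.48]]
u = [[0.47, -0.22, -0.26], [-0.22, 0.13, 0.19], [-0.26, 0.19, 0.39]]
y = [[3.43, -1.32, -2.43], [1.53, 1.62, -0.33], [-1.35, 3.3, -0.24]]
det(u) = 0.00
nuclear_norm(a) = 4.24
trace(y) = 4.81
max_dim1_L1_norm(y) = 7.18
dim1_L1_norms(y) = [7.18, 3.48, 4.89]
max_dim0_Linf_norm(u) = 0.47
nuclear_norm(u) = 0.99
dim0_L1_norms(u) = [0.95, 0.54, 0.84]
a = u @ y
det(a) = -0.02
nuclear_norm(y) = 9.32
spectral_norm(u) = 0.82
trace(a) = 3.24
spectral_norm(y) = 5.02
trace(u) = 0.99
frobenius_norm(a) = 3.80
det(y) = -16.25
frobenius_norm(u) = 0.83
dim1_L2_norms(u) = [0.58, 0.32, 0.51]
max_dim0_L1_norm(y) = 6.31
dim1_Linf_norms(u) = [0.47, 0.22, 0.39]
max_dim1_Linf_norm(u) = 0.47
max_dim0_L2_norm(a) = 2.9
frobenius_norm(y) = 6.10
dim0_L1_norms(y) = [6.31, 6.24, 3.0]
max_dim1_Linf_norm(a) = 1.94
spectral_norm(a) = 3.77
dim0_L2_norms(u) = [0.58, 0.32, 0.51]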